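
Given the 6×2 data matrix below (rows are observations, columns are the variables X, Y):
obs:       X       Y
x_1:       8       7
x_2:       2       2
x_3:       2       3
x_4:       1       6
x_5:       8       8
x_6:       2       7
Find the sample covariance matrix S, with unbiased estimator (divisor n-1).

Step 1 — column means:
  mean(X) = (8 + 2 + 2 + 1 + 8 + 2) / 6 = 23/6 = 3.8333
  mean(Y) = (7 + 2 + 3 + 6 + 8 + 7) / 6 = 33/6 = 5.5

Step 2 — sample covariance S[i,j] = (1/(n-1)) · Σ_k (x_{k,i} - mean_i) · (x_{k,j} - mean_j), with n-1 = 5.
  S[X,X] = ((4.1667)·(4.1667) + (-1.8333)·(-1.8333) + (-1.8333)·(-1.8333) + (-2.8333)·(-2.8333) + (4.1667)·(4.1667) + (-1.8333)·(-1.8333)) / 5 = 52.8333/5 = 10.5667
  S[X,Y] = ((4.1667)·(1.5) + (-1.8333)·(-3.5) + (-1.8333)·(-2.5) + (-2.8333)·(0.5) + (4.1667)·(2.5) + (-1.8333)·(1.5)) / 5 = 23.5/5 = 4.7
  S[Y,Y] = ((1.5)·(1.5) + (-3.5)·(-3.5) + (-2.5)·(-2.5) + (0.5)·(0.5) + (2.5)·(2.5) + (1.5)·(1.5)) / 5 = 29.5/5 = 5.9

S is symmetric (S[j,i] = S[i,j]). Assembling:

S = [[10.5667, 4.7],
 [4.7, 5.9]]


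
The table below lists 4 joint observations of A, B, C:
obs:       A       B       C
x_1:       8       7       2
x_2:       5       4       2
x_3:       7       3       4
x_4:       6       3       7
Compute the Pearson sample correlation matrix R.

Step 1 — column means:
  mean(A) = (8 + 5 + 7 + 6) / 4 = 26/4 = 6.5
  mean(B) = (7 + 4 + 3 + 3) / 4 = 17/4 = 4.25
  mean(C) = (2 + 2 + 4 + 7) / 4 = 15/4 = 3.75

Step 2 — sample variances and covariances s[i,j] = (1/(n-1)) · Σ_k (x_{k,i} - mean_i) · (x_{k,j} - mean_j), with n-1 = 3:
  s[A,A] = ((1.5)·(1.5) + (-1.5)·(-1.5) + (0.5)·(0.5) + (-0.5)·(-0.5)) / 3 = 5/3 = 1.6667
  s[A,B] = ((1.5)·(2.75) + (-1.5)·(-0.25) + (0.5)·(-1.25) + (-0.5)·(-1.25)) / 3 = 4.5/3 = 1.5
  s[A,C] = ((1.5)·(-1.75) + (-1.5)·(-1.75) + (0.5)·(0.25) + (-0.5)·(3.25)) / 3 = -1.5/3 = -0.5
  s[B,B] = ((2.75)·(2.75) + (-0.25)·(-0.25) + (-1.25)·(-1.25) + (-1.25)·(-1.25)) / 3 = 10.75/3 = 3.5833
  s[B,C] = ((2.75)·(-1.75) + (-0.25)·(-1.75) + (-1.25)·(0.25) + (-1.25)·(3.25)) / 3 = -8.75/3 = -2.9167
  s[C,C] = ((-1.75)·(-1.75) + (-1.75)·(-1.75) + (0.25)·(0.25) + (3.25)·(3.25)) / 3 = 16.75/3 = 5.5833
  Sample standard deviations s_i = √(s[i,i]):
  s(A) = √(1.6667) = 1.291
  s(B) = √(3.5833) = 1.893
  s(C) = √(5.5833) = 2.3629

Step 3 — r_{ij} = s_{ij} / (s_i · s_j):
  r[A,A] = 1 (diagonal).
  r[A,B] = 1.5 / (1.291 · 1.893) = 1.5 / 2.4438 = 0.6138
  r[A,C] = -0.5 / (1.291 · 2.3629) = -0.5 / 3.0505 = -0.1639
  r[B,B] = 1 (diagonal).
  r[B,C] = -2.9167 / (1.893 · 2.3629) = -2.9167 / 4.4729 = -0.6521
  r[C,C] = 1 (diagonal).

R is symmetric with unit diagonal. Assembling:

R = [[1, 0.6138, -0.1639],
 [0.6138, 1, -0.6521],
 [-0.1639, -0.6521, 1]]


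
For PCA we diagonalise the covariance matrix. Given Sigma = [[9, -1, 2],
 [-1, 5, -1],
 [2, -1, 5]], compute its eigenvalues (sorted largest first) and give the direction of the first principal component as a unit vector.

Step 1 — characteristic polynomial p(λ) = det(λI - Sigma) = λ³ - tr·λ² + c_1·λ - det, where tr = trace, c_1 = sum of the principal 2×2 minors, det = det(Sigma):
  tr = 9 + 5 + 5 = 19,
  c_1 = (9·5 - (-1)²) + (9·5 - (2)²) + (5·5 - (-1)²) = 44 + 41 + 24 = 109,
  det = 9·(5·5 - (-1)²) - (-1)·((-1)·5 - (-1)·(2)) + (2)·((-1)·(-1) - 5·(2)) = 9·(24) - (-1)·(-3) + (2)·(-9) = 195.
  So p(λ) = λ³ - 19λ² + 109λ - 195.
Step 2 — look for an integer root (rational root theorem: any rational root is an integer divisor of 195). Testing λ = 5:
  p(5) = 125 - 475 + 545 - 195 = 0  ✓
  Dividing out (λ - 5): p(λ) = (λ - 5)(λ² - 14λ + 39).
Step 3 — remaining eigenvalues from the quadratic λ² - 14λ + 39 = 0:
  Δ = 14² - 4·39 = 196 - 156 = 40,  λ = (14 ± √40)/2 = (14 ± 6.3246)/2 ≈ 10.1623 or 3.8377.
  Sorted: λ_1 = 10.1623,  λ_2 = 5,  λ_3 = 3.8377  (check: sum = 19 = tr ✓).

Step 4 — unit eigenvector for λ_1 ≈ 10.1623: v spans the null space of (Sigma - λ_1 I), whose rows are
  r_1 = (-1.1623, -1, 2),  r_2 = (-1, -5.1623, -1),  r_3 = (2, -1, -5.1623).
  v is orthogonal to every row, so take v ∝ r_1 × r_2 = ((-1)·(-1) - (2)·(-5.1623), (2)·(-1) - (-1.1623)·(-1), (-1.1623)·(-5.1623) - (-1)·(-1)) ≈ (11.3246, -3.1623, 5).
  Let u = (11.3246, -3.1623, 5).
  ||u|| = √((11.3246)² + (-3.1623)² + (5)²) = √(163.2456) ≈ 12.7768,  v_1 = u/||u|| ≈ (0.8863, -0.2475, 0.3913) (||v_1|| = 1).

λ_1 = 10.1623,  λ_2 = 5,  λ_3 = 3.8377;  v_1 ≈ (0.8863, -0.2475, 0.3913)


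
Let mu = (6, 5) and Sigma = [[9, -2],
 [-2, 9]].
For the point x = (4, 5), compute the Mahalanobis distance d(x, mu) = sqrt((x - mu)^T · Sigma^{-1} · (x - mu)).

Step 1 — centre the observation: (x - mu) = (-2, 0).

Step 2 — invert Sigma. det(Sigma) = 9·9 - (-2)² = 77.
  Sigma^{-1} = (1/det) · [[d, -b], [-b, a]] = [[0.1169, 0.026],
 [0.026, 0.1169]].

Step 3 — form the quadratic (x - mu)^T · Sigma^{-1} · (x - mu):
  Sigma^{-1} · (x - mu) = (-0.2338, -0.0519).
  (x - mu)^T · [Sigma^{-1} · (x - mu)] = (-2)·(-0.2338) + (0)·(-0.0519) = 0.4675.

Step 4 — take square root: d = √(0.4675) ≈ 0.6838.

d(x, mu) = √(0.4675) ≈ 0.6838


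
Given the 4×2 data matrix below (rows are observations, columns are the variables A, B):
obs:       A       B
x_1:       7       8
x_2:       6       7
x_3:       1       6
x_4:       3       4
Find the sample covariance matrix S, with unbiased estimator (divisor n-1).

Step 1 — column means:
  mean(A) = (7 + 6 + 1 + 3) / 4 = 17/4 = 4.25
  mean(B) = (8 + 7 + 6 + 4) / 4 = 25/4 = 6.25

Step 2 — sample covariance S[i,j] = (1/(n-1)) · Σ_k (x_{k,i} - mean_i) · (x_{k,j} - mean_j), with n-1 = 3.
  S[A,A] = ((2.75)·(2.75) + (1.75)·(1.75) + (-3.25)·(-3.25) + (-1.25)·(-1.25)) / 3 = 22.75/3 = 7.5833
  S[A,B] = ((2.75)·(1.75) + (1.75)·(0.75) + (-3.25)·(-0.25) + (-1.25)·(-2.25)) / 3 = 9.75/3 = 3.25
  S[B,B] = ((1.75)·(1.75) + (0.75)·(0.75) + (-0.25)·(-0.25) + (-2.25)·(-2.25)) / 3 = 8.75/3 = 2.9167

S is symmetric (S[j,i] = S[i,j]). Assembling:

S = [[7.5833, 3.25],
 [3.25, 2.9167]]


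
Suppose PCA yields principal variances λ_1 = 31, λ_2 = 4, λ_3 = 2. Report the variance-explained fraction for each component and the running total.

Step 1 — total variance = trace(Sigma) = Σ λ_i = 31 + 4 + 2 = 37.

Step 2 — fraction explained by component i = λ_i / Σ λ:
  PC1: 31/37 = 0.8378
  PC2: 4/37 = 0.1081
  PC3: 2/37 = 0.0541

Step 3 — cumulative fraction after k components = (λ_1 + ... + λ_k) / Σ λ:
  k = 1: 31/37 = 0.8378
  k = 2: (31 + 4)/37 = 35/37 = 0.9459
  k = 3: (31 + 4 + 2)/37 = 37/37 = 1

Summary (fraction, with percent):

explained: PC1 0.8378 (83.78%), PC2 0.1081 (10.81%), PC3 0.0541 (5.41%);  cumulative: 0.8378, 0.9459, 1


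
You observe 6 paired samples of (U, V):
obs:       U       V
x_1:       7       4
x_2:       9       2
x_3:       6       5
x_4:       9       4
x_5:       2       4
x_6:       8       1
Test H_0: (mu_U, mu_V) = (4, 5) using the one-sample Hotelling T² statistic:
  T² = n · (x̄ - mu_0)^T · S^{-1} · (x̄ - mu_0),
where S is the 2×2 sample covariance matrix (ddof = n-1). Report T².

Step 1 — sample mean vector:
  mean(U) = (7 + 9 + 6 + 9 + 2 + 8) / 6 = 41/6 = 6.8333
  mean(V) = (4 + 2 + 5 + 4 + 4 + 1) / 6 = 20/6 = 3.3333
  x̄ = (6.8333, 3.3333),  deviation x̄ - mu_0 = (6.8333, 3.3333) - (4, 5) = (2.8333, -1.6667).

Step 2 — sample covariance matrix, S[i,j] = (1/(n-1)) · Σ_k (x_{k,i} - mean_i) · (x_{k,j} - mean_j), divisor n-1 = 5:
  S[U,U] = ((0.1667)·(0.1667) + (2.1667)·(2.1667) + (-0.8333)·(-0.8333) + (2.1667)·(2.1667) + (-4.8333)·(-4.8333) + (1.1667)·(1.1667)) / 5 = 34.8333/5 = 6.9667
  S[U,V] = ((0.1667)·(0.6667) + (2.1667)·(-1.3333) + (-0.8333)·(1.6667) + (2.1667)·(0.6667) + (-4.8333)·(0.6667) + (1.1667)·(-2.3333)) / 5 = -8.6667/5 = -1.7333
  S[V,V] = ((0.6667)·(0.6667) + (-1.3333)·(-1.3333) + (1.6667)·(1.6667) + (0.6667)·(0.6667) + (0.6667)·(0.6667) + (-2.3333)·(-2.3333)) / 5 = 11.3333/5 = 2.2667
  S = [[6.9667, -1.7333],
 [-1.7333, 2.2667]].

Step 3 — invert S. det(S) = 6.9667·2.2667 - (-1.7333)² = 12.7867.
  S^{-1} = (1/det) · [[d, -b], [-b, a]] = [[0.1773, 0.1356],
 [0.1356, 0.5448]].

Step 4 — quadratic form (x̄ - mu_0)^T · S^{-1} · (x̄ - mu_0):
  S^{-1} · (x̄ - mu_0) = (0.2763, -0.524),
  (x̄ - mu_0)^T · [...] = (2.8333)·(0.2763) + (-1.6667)·(-0.524) = 1.6562.

Step 5 — scale by n: T² = 6 · 1.6562 = 9.9374.

T² ≈ 9.9374


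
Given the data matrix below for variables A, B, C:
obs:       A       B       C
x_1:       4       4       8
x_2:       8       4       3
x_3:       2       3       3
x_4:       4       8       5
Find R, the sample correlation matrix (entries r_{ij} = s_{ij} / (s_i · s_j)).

Step 1 — column means:
  mean(A) = (4 + 8 + 2 + 4) / 4 = 18/4 = 4.5
  mean(B) = (4 + 4 + 3 + 8) / 4 = 19/4 = 4.75
  mean(C) = (8 + 3 + 3 + 5) / 4 = 19/4 = 4.75

Step 2 — sample variances and covariances s[i,j] = (1/(n-1)) · Σ_k (x_{k,i} - mean_i) · (x_{k,j} - mean_j), with n-1 = 3:
  s[A,A] = ((-0.5)·(-0.5) + (3.5)·(3.5) + (-2.5)·(-2.5) + (-0.5)·(-0.5)) / 3 = 19/3 = 6.3333
  s[A,B] = ((-0.5)·(-0.75) + (3.5)·(-0.75) + (-2.5)·(-1.75) + (-0.5)·(3.25)) / 3 = 0.5/3 = 0.1667
  s[A,C] = ((-0.5)·(3.25) + (3.5)·(-1.75) + (-2.5)·(-1.75) + (-0.5)·(0.25)) / 3 = -3.5/3 = -1.1667
  s[B,B] = ((-0.75)·(-0.75) + (-0.75)·(-0.75) + (-1.75)·(-1.75) + (3.25)·(3.25)) / 3 = 14.75/3 = 4.9167
  s[B,C] = ((-0.75)·(3.25) + (-0.75)·(-1.75) + (-1.75)·(-1.75) + (3.25)·(0.25)) / 3 = 2.75/3 = 0.9167
  s[C,C] = ((3.25)·(3.25) + (-1.75)·(-1.75) + (-1.75)·(-1.75) + (0.25)·(0.25)) / 3 = 16.75/3 = 5.5833
  Sample standard deviations s_i = √(s[i,i]):
  s(A) = √(6.3333) = 2.5166
  s(B) = √(4.9167) = 2.2174
  s(C) = √(5.5833) = 2.3629

Step 3 — r_{ij} = s_{ij} / (s_i · s_j):
  r[A,A] = 1 (diagonal).
  r[A,B] = 0.1667 / (2.5166 · 2.2174) = 0.1667 / 5.5802 = 0.0299
  r[A,C] = -1.1667 / (2.5166 · 2.3629) = -1.1667 / 5.9465 = -0.1962
  r[B,B] = 1 (diagonal).
  r[B,C] = 0.9167 / (2.2174 · 2.3629) = 0.9167 / 5.2394 = 0.175
  r[C,C] = 1 (diagonal).

R is symmetric with unit diagonal. Assembling:

R = [[1, 0.0299, -0.1962],
 [0.0299, 1, 0.175],
 [-0.1962, 0.175, 1]]


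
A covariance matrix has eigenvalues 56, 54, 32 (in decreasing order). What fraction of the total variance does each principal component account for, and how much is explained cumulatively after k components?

Step 1 — total variance = trace(Sigma) = Σ λ_i = 56 + 54 + 32 = 142.

Step 2 — fraction explained by component i = λ_i / Σ λ:
  PC1: 56/142 = 0.3944
  PC2: 54/142 = 0.3803
  PC3: 32/142 = 0.2254

Step 3 — cumulative fraction after k components = (λ_1 + ... + λ_k) / Σ λ:
  k = 1: 56/142 = 0.3944
  k = 2: (56 + 54)/142 = 110/142 = 0.7746
  k = 3: (56 + 54 + 32)/142 = 142/142 = 1

Summary (fraction, with percent):

explained: PC1 0.3944 (39.44%), PC2 0.3803 (38.03%), PC3 0.2254 (22.54%);  cumulative: 0.3944, 0.7746, 1


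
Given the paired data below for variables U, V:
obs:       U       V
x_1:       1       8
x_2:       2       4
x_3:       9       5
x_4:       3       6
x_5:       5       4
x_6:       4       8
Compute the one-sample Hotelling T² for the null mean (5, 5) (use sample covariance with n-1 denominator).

Step 1 — sample mean vector:
  mean(U) = (1 + 2 + 9 + 3 + 5 + 4) / 6 = 24/6 = 4
  mean(V) = (8 + 4 + 5 + 6 + 4 + 8) / 6 = 35/6 = 5.8333
  x̄ = (4, 5.8333),  deviation x̄ - mu_0 = (4, 5.8333) - (5, 5) = (-1, 0.8333).

Step 2 — sample covariance matrix, S[i,j] = (1/(n-1)) · Σ_k (x_{k,i} - mean_i) · (x_{k,j} - mean_j), divisor n-1 = 5:
  S[U,U] = ((-3)·(-3) + (-2)·(-2) + (5)·(5) + (-1)·(-1) + (1)·(1) + (0)·(0)) / 5 = 40/5 = 8
  S[U,V] = ((-3)·(2.1667) + (-2)·(-1.8333) + (5)·(-0.8333) + (-1)·(0.1667) + (1)·(-1.8333) + (0)·(2.1667)) / 5 = -9/5 = -1.8
  S[V,V] = ((2.1667)·(2.1667) + (-1.8333)·(-1.8333) + (-0.8333)·(-0.8333) + (0.1667)·(0.1667) + (-1.8333)·(-1.8333) + (2.1667)·(2.1667)) / 5 = 16.8333/5 = 3.3667
  S = [[8, -1.8],
 [-1.8, 3.3667]].

Step 3 — invert S. det(S) = 8·3.3667 - (-1.8)² = 23.6933.
  S^{-1} = (1/det) · [[d, -b], [-b, a]] = [[0.1421, 0.076],
 [0.076, 0.3376]].

Step 4 — quadratic form (x̄ - mu_0)^T · S^{-1} · (x̄ - mu_0):
  S^{-1} · (x̄ - mu_0) = (-0.0788, 0.2054),
  (x̄ - mu_0)^T · [...] = (-1)·(-0.0788) + (0.8333)·(0.2054) = 0.25.

Step 5 — scale by n: T² = 6 · 0.25 = 1.4997.

T² ≈ 1.4997


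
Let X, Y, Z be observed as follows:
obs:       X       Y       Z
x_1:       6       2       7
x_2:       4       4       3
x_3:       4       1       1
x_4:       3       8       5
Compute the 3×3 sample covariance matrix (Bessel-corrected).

Step 1 — column means:
  mean(X) = (6 + 4 + 4 + 3) / 4 = 17/4 = 4.25
  mean(Y) = (2 + 4 + 1 + 8) / 4 = 15/4 = 3.75
  mean(Z) = (7 + 3 + 1 + 5) / 4 = 16/4 = 4

Step 2 — sample covariance S[i,j] = (1/(n-1)) · Σ_k (x_{k,i} - mean_i) · (x_{k,j} - mean_j), with n-1 = 3.
  S[X,X] = ((1.75)·(1.75) + (-0.25)·(-0.25) + (-0.25)·(-0.25) + (-1.25)·(-1.25)) / 3 = 4.75/3 = 1.5833
  S[X,Y] = ((1.75)·(-1.75) + (-0.25)·(0.25) + (-0.25)·(-2.75) + (-1.25)·(4.25)) / 3 = -7.75/3 = -2.5833
  S[X,Z] = ((1.75)·(3) + (-0.25)·(-1) + (-0.25)·(-3) + (-1.25)·(1)) / 3 = 5/3 = 1.6667
  S[Y,Y] = ((-1.75)·(-1.75) + (0.25)·(0.25) + (-2.75)·(-2.75) + (4.25)·(4.25)) / 3 = 28.75/3 = 9.5833
  S[Y,Z] = ((-1.75)·(3) + (0.25)·(-1) + (-2.75)·(-3) + (4.25)·(1)) / 3 = 7/3 = 2.3333
  S[Z,Z] = ((3)·(3) + (-1)·(-1) + (-3)·(-3) + (1)·(1)) / 3 = 20/3 = 6.6667

S is symmetric (S[j,i] = S[i,j]). Assembling:

S = [[1.5833, -2.5833, 1.6667],
 [-2.5833, 9.5833, 2.3333],
 [1.6667, 2.3333, 6.6667]]


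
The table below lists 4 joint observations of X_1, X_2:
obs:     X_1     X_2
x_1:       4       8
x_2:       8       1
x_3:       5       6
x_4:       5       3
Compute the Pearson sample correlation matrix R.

Step 1 — column means:
  mean(X_1) = (4 + 8 + 5 + 5) / 4 = 22/4 = 5.5
  mean(X_2) = (8 + 1 + 6 + 3) / 4 = 18/4 = 4.5

Step 2 — sample variances and covariances s[i,j] = (1/(n-1)) · Σ_k (x_{k,i} - mean_i) · (x_{k,j} - mean_j), with n-1 = 3:
  s[X_1,X_1] = ((-1.5)·(-1.5) + (2.5)·(2.5) + (-0.5)·(-0.5) + (-0.5)·(-0.5)) / 3 = 9/3 = 3
  s[X_1,X_2] = ((-1.5)·(3.5) + (2.5)·(-3.5) + (-0.5)·(1.5) + (-0.5)·(-1.5)) / 3 = -14/3 = -4.6667
  s[X_2,X_2] = ((3.5)·(3.5) + (-3.5)·(-3.5) + (1.5)·(1.5) + (-1.5)·(-1.5)) / 3 = 29/3 = 9.6667
  Sample standard deviations s_i = √(s[i,i]):
  s(X_1) = √(3) = 1.7321
  s(X_2) = √(9.6667) = 3.1091

Step 3 — r_{ij} = s_{ij} / (s_i · s_j):
  r[X_1,X_1] = 1 (diagonal).
  r[X_1,X_2] = -4.6667 / (1.7321 · 3.1091) = -4.6667 / 5.3852 = -0.8666
  r[X_2,X_2] = 1 (diagonal).

R is symmetric with unit diagonal. Assembling:

R = [[1, -0.8666],
 [-0.8666, 1]]


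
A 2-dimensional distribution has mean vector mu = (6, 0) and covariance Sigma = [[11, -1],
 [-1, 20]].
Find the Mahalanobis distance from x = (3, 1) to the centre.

Step 1 — centre the observation: (x - mu) = (-3, 1).

Step 2 — invert Sigma. det(Sigma) = 11·20 - (-1)² = 219.
  Sigma^{-1} = (1/det) · [[d, -b], [-b, a]] = [[0.0913, 0.0046],
 [0.0046, 0.0502]].

Step 3 — form the quadratic (x - mu)^T · Sigma^{-1} · (x - mu):
  Sigma^{-1} · (x - mu) = (-0.2694, 0.0365).
  (x - mu)^T · [Sigma^{-1} · (x - mu)] = (-3)·(-0.2694) + (1)·(0.0365) = 0.8447.

Step 4 — take square root: d = √(0.8447) ≈ 0.9191.

d(x, mu) = √(0.8447) ≈ 0.9191


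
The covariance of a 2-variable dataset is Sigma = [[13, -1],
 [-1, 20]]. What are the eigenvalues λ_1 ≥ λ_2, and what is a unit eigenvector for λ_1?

Step 1 — characteristic polynomial of 2×2 Sigma:
  det(Sigma - λI) = λ² - trace · λ + det = 0.
  trace = 13 + 20 = 33, det = 13·20 - (-1)² = 259.
Step 2 — discriminant:
  Δ = trace² - 4·det = 1089 - 1036 = 53.
Step 3 — eigenvalues:
  λ = (trace ± √Δ)/2 = (33 ± 7.2801)/2,
  λ_1 = 20.1401,  λ_2 = 12.8599.

Step 4 — unit eigenvector for λ_1: solve (Sigma - λ_1 I)v = 0. First row:
  (13 - 20.1401)·v_x + (-1)·v_y = 0, i.e. (-7.1401)·v_x + (-1)·v_y = 0,
  so v ∝ (b, λ_1 - a) = (-1, 7.1401); multiply by -1 so the first entry is positive: u = (1, -7.1401).
  ||u|| = √((1)² + (-7.1401)²) = √(51.9804) ≈ 7.2097,
  v_1 = u/||u|| ≈ (0.1387, -0.9903) (||v_1|| = 1).

λ_1 = 20.1401,  λ_2 = 12.8599;  v_1 ≈ (0.1387, -0.9903)


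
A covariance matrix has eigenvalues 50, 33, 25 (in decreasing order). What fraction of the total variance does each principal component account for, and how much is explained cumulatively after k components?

Step 1 — total variance = trace(Sigma) = Σ λ_i = 50 + 33 + 25 = 108.

Step 2 — fraction explained by component i = λ_i / Σ λ:
  PC1: 50/108 = 0.463
  PC2: 33/108 = 0.3056
  PC3: 25/108 = 0.2315

Step 3 — cumulative fraction after k components = (λ_1 + ... + λ_k) / Σ λ:
  k = 1: 50/108 = 0.463
  k = 2: (50 + 33)/108 = 83/108 = 0.7685
  k = 3: (50 + 33 + 25)/108 = 108/108 = 1

Summary (fraction, with percent):

explained: PC1 0.463 (46.3%), PC2 0.3056 (30.56%), PC3 0.2315 (23.15%);  cumulative: 0.463, 0.7685, 1


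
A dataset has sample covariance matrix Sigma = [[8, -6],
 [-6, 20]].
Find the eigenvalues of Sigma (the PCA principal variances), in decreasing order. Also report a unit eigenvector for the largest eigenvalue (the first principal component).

Step 1 — characteristic polynomial of 2×2 Sigma:
  det(Sigma - λI) = λ² - trace · λ + det = 0.
  trace = 8 + 20 = 28, det = 8·20 - (-6)² = 124.
Step 2 — discriminant:
  Δ = trace² - 4·det = 784 - 496 = 288.
Step 3 — eigenvalues:
  λ = (trace ± √Δ)/2 = (28 ± 16.9706)/2,
  λ_1 = 22.4853,  λ_2 = 5.5147.

Step 4 — unit eigenvector for λ_1: solve (Sigma - λ_1 I)v = 0. First row:
  (8 - 22.4853)·v_x + (-6)·v_y = 0, i.e. (-14.4853)·v_x + (-6)·v_y = 0,
  so v ∝ (b, λ_1 - a) = (-6, 14.4853); multiply by -1 so the first entry is positive: u = (6, -14.4853).
  ||u|| = √((6)² + (-14.4853)²) = √(245.8234) ≈ 15.6788,
  v_1 = u/||u|| ≈ (0.3827, -0.9239) (||v_1|| = 1).

λ_1 = 22.4853,  λ_2 = 5.5147;  v_1 ≈ (0.3827, -0.9239)


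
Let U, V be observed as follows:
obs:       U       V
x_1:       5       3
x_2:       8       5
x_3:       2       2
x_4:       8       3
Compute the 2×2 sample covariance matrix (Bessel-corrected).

Step 1 — column means:
  mean(U) = (5 + 8 + 2 + 8) / 4 = 23/4 = 5.75
  mean(V) = (3 + 5 + 2 + 3) / 4 = 13/4 = 3.25

Step 2 — sample covariance S[i,j] = (1/(n-1)) · Σ_k (x_{k,i} - mean_i) · (x_{k,j} - mean_j), with n-1 = 3.
  S[U,U] = ((-0.75)·(-0.75) + (2.25)·(2.25) + (-3.75)·(-3.75) + (2.25)·(2.25)) / 3 = 24.75/3 = 8.25
  S[U,V] = ((-0.75)·(-0.25) + (2.25)·(1.75) + (-3.75)·(-1.25) + (2.25)·(-0.25)) / 3 = 8.25/3 = 2.75
  S[V,V] = ((-0.25)·(-0.25) + (1.75)·(1.75) + (-1.25)·(-1.25) + (-0.25)·(-0.25)) / 3 = 4.75/3 = 1.5833

S is symmetric (S[j,i] = S[i,j]). Assembling:

S = [[8.25, 2.75],
 [2.75, 1.5833]]


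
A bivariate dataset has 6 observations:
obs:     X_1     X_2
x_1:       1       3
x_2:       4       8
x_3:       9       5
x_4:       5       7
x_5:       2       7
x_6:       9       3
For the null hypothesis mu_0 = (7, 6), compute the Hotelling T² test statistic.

Step 1 — sample mean vector:
  mean(X_1) = (1 + 4 + 9 + 5 + 2 + 9) / 6 = 30/6 = 5
  mean(X_2) = (3 + 8 + 5 + 7 + 7 + 3) / 6 = 33/6 = 5.5
  x̄ = (5, 5.5),  deviation x̄ - mu_0 = (5, 5.5) - (7, 6) = (-2, -0.5).

Step 2 — sample covariance matrix, S[i,j] = (1/(n-1)) · Σ_k (x_{k,i} - mean_i) · (x_{k,j} - mean_j), divisor n-1 = 5:
  S[X_1,X_1] = ((-4)·(-4) + (-1)·(-1) + (4)·(4) + (0)·(0) + (-3)·(-3) + (4)·(4)) / 5 = 58/5 = 11.6
  S[X_1,X_2] = ((-4)·(-2.5) + (-1)·(2.5) + (4)·(-0.5) + (0)·(1.5) + (-3)·(1.5) + (4)·(-2.5)) / 5 = -9/5 = -1.8
  S[X_2,X_2] = ((-2.5)·(-2.5) + (2.5)·(2.5) + (-0.5)·(-0.5) + (1.5)·(1.5) + (1.5)·(1.5) + (-2.5)·(-2.5)) / 5 = 23.5/5 = 4.7
  S = [[11.6, -1.8],
 [-1.8, 4.7]].

Step 3 — invert S. det(S) = 11.6·4.7 - (-1.8)² = 51.28.
  S^{-1} = (1/det) · [[d, -b], [-b, a]] = [[0.0917, 0.0351],
 [0.0351, 0.2262]].

Step 4 — quadratic form (x̄ - mu_0)^T · S^{-1} · (x̄ - mu_0):
  S^{-1} · (x̄ - mu_0) = (-0.2009, -0.1833),
  (x̄ - mu_0)^T · [...] = (-2)·(-0.2009) + (-0.5)·(-0.1833) = 0.4934.

Step 5 — scale by n: T² = 6 · 0.4934 = 2.9602.

T² ≈ 2.9602


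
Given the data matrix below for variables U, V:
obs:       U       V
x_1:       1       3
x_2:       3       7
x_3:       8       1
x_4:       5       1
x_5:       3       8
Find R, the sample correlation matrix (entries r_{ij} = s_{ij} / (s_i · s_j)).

Step 1 — column means:
  mean(U) = (1 + 3 + 8 + 5 + 3) / 5 = 20/5 = 4
  mean(V) = (3 + 7 + 1 + 1 + 8) / 5 = 20/5 = 4

Step 2 — sample variances and covariances s[i,j] = (1/(n-1)) · Σ_k (x_{k,i} - mean_i) · (x_{k,j} - mean_j), with n-1 = 4:
  s[U,U] = ((-3)·(-3) + (-1)·(-1) + (4)·(4) + (1)·(1) + (-1)·(-1)) / 4 = 28/4 = 7
  s[U,V] = ((-3)·(-1) + (-1)·(3) + (4)·(-3) + (1)·(-3) + (-1)·(4)) / 4 = -19/4 = -4.75
  s[V,V] = ((-1)·(-1) + (3)·(3) + (-3)·(-3) + (-3)·(-3) + (4)·(4)) / 4 = 44/4 = 11
  Sample standard deviations s_i = √(s[i,i]):
  s(U) = √(7) = 2.6458
  s(V) = √(11) = 3.3166

Step 3 — r_{ij} = s_{ij} / (s_i · s_j):
  r[U,U] = 1 (diagonal).
  r[U,V] = -4.75 / (2.6458 · 3.3166) = -4.75 / 8.775 = -0.5413
  r[V,V] = 1 (diagonal).

R is symmetric with unit diagonal. Assembling:

R = [[1, -0.5413],
 [-0.5413, 1]]


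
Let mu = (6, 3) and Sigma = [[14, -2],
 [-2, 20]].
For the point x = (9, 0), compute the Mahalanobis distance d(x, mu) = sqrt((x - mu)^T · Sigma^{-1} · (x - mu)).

Step 1 — centre the observation: (x - mu) = (3, -3).

Step 2 — invert Sigma. det(Sigma) = 14·20 - (-2)² = 276.
  Sigma^{-1} = (1/det) · [[d, -b], [-b, a]] = [[0.0725, 0.0072],
 [0.0072, 0.0507]].

Step 3 — form the quadratic (x - mu)^T · Sigma^{-1} · (x - mu):
  Sigma^{-1} · (x - mu) = (0.1957, -0.1304).
  (x - mu)^T · [Sigma^{-1} · (x - mu)] = (3)·(0.1957) + (-3)·(-0.1304) = 0.9783.

Step 4 — take square root: d = √(0.9783) ≈ 0.9891.

d(x, mu) = √(0.9783) ≈ 0.9891


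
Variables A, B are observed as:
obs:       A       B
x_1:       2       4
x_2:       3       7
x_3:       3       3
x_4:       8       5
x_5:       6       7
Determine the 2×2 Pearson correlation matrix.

Step 1 — column means:
  mean(A) = (2 + 3 + 3 + 8 + 6) / 5 = 22/5 = 4.4
  mean(B) = (4 + 7 + 3 + 5 + 7) / 5 = 26/5 = 5.2

Step 2 — sample variances and covariances s[i,j] = (1/(n-1)) · Σ_k (x_{k,i} - mean_i) · (x_{k,j} - mean_j), with n-1 = 4:
  s[A,A] = ((-2.4)·(-2.4) + (-1.4)·(-1.4) + (-1.4)·(-1.4) + (3.6)·(3.6) + (1.6)·(1.6)) / 4 = 25.2/4 = 6.3
  s[A,B] = ((-2.4)·(-1.2) + (-1.4)·(1.8) + (-1.4)·(-2.2) + (3.6)·(-0.2) + (1.6)·(1.8)) / 4 = 5.6/4 = 1.4
  s[B,B] = ((-1.2)·(-1.2) + (1.8)·(1.8) + (-2.2)·(-2.2) + (-0.2)·(-0.2) + (1.8)·(1.8)) / 4 = 12.8/4 = 3.2
  Sample standard deviations s_i = √(s[i,i]):
  s(A) = √(6.3) = 2.51
  s(B) = √(3.2) = 1.7889

Step 3 — r_{ij} = s_{ij} / (s_i · s_j):
  r[A,A] = 1 (diagonal).
  r[A,B] = 1.4 / (2.51 · 1.7889) = 1.4 / 4.49 = 0.3118
  r[B,B] = 1 (diagonal).

R is symmetric with unit diagonal. Assembling:

R = [[1, 0.3118],
 [0.3118, 1]]


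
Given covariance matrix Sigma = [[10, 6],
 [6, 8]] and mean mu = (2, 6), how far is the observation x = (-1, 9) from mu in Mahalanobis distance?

Step 1 — centre the observation: (x - mu) = (-3, 3).

Step 2 — invert Sigma. det(Sigma) = 10·8 - (6)² = 44.
  Sigma^{-1} = (1/det) · [[d, -b], [-b, a]] = [[0.1818, -0.1364],
 [-0.1364, 0.2273]].

Step 3 — form the quadratic (x - mu)^T · Sigma^{-1} · (x - mu):
  Sigma^{-1} · (x - mu) = (-0.9545, 1.0909).
  (x - mu)^T · [Sigma^{-1} · (x - mu)] = (-3)·(-0.9545) + (3)·(1.0909) = 6.1364.

Step 4 — take square root: d = √(6.1364) ≈ 2.4772.

d(x, mu) = √(6.1364) ≈ 2.4772


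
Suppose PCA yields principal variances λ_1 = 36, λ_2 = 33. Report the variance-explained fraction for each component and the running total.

Step 1 — total variance = trace(Sigma) = Σ λ_i = 36 + 33 = 69.

Step 2 — fraction explained by component i = λ_i / Σ λ:
  PC1: 36/69 = 0.5217
  PC2: 33/69 = 0.4783

Step 3 — cumulative fraction after k components = (λ_1 + ... + λ_k) / Σ λ:
  k = 1: 36/69 = 0.5217
  k = 2: (36 + 33)/69 = 69/69 = 1

Summary (fraction, with percent):

explained: PC1 0.5217 (52.17%), PC2 0.4783 (47.83%);  cumulative: 0.5217, 1


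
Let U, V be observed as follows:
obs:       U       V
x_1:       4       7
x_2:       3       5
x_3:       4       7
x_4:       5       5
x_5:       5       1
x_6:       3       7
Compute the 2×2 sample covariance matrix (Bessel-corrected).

Step 1 — column means:
  mean(U) = (4 + 3 + 4 + 5 + 5 + 3) / 6 = 24/6 = 4
  mean(V) = (7 + 5 + 7 + 5 + 1 + 7) / 6 = 32/6 = 5.3333

Step 2 — sample covariance S[i,j] = (1/(n-1)) · Σ_k (x_{k,i} - mean_i) · (x_{k,j} - mean_j), with n-1 = 5.
  S[U,U] = ((0)·(0) + (-1)·(-1) + (0)·(0) + (1)·(1) + (1)·(1) + (-1)·(-1)) / 5 = 4/5 = 0.8
  S[U,V] = ((0)·(1.6667) + (-1)·(-0.3333) + (0)·(1.6667) + (1)·(-0.3333) + (1)·(-4.3333) + (-1)·(1.6667)) / 5 = -6/5 = -1.2
  S[V,V] = ((1.6667)·(1.6667) + (-0.3333)·(-0.3333) + (1.6667)·(1.6667) + (-0.3333)·(-0.3333) + (-4.3333)·(-4.3333) + (1.6667)·(1.6667)) / 5 = 27.3333/5 = 5.4667

S is symmetric (S[j,i] = S[i,j]). Assembling:

S = [[0.8, -1.2],
 [-1.2, 5.4667]]


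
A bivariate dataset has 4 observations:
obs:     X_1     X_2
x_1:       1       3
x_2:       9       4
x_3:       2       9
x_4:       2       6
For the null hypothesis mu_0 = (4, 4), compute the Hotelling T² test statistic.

Step 1 — sample mean vector:
  mean(X_1) = (1 + 9 + 2 + 2) / 4 = 14/4 = 3.5
  mean(X_2) = (3 + 4 + 9 + 6) / 4 = 22/4 = 5.5
  x̄ = (3.5, 5.5),  deviation x̄ - mu_0 = (3.5, 5.5) - (4, 4) = (-0.5, 1.5).

Step 2 — sample covariance matrix, S[i,j] = (1/(n-1)) · Σ_k (x_{k,i} - mean_i) · (x_{k,j} - mean_j), divisor n-1 = 3:
  S[X_1,X_1] = ((-2.5)·(-2.5) + (5.5)·(5.5) + (-1.5)·(-1.5) + (-1.5)·(-1.5)) / 3 = 41/3 = 13.6667
  S[X_1,X_2] = ((-2.5)·(-2.5) + (5.5)·(-1.5) + (-1.5)·(3.5) + (-1.5)·(0.5)) / 3 = -8/3 = -2.6667
  S[X_2,X_2] = ((-2.5)·(-2.5) + (-1.5)·(-1.5) + (3.5)·(3.5) + (0.5)·(0.5)) / 3 = 21/3 = 7
  S = [[13.6667, -2.6667],
 [-2.6667, 7]].

Step 3 — invert S. det(S) = 13.6667·7 - (-2.6667)² = 88.5556.
  S^{-1} = (1/det) · [[d, -b], [-b, a]] = [[0.079, 0.0301],
 [0.0301, 0.1543]].

Step 4 — quadratic form (x̄ - mu_0)^T · S^{-1} · (x̄ - mu_0):
  S^{-1} · (x̄ - mu_0) = (0.0056, 0.2164),
  (x̄ - mu_0)^T · [...] = (-0.5)·(0.0056) + (1.5)·(0.2164) = 0.3218.

Step 5 — scale by n: T² = 4 · 0.3218 = 1.2873.

T² ≈ 1.2873


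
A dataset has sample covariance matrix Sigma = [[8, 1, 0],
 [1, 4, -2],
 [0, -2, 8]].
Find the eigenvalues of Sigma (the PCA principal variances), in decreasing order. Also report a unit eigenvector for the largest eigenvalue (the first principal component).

Step 1 — characteristic polynomial p(λ) = det(λI - Sigma) = λ³ - tr·λ² + c_1·λ - det, where tr = trace, c_1 = sum of the principal 2×2 minors, det = det(Sigma):
  tr = 8 + 4 + 8 = 20,
  c_1 = (8·4 - (1)²) + (8·8 - (0)²) + (4·8 - (-2)²) = 31 + 64 + 28 = 123,
  det = 8·(4·8 - (-2)²) - (1)·((1)·8 - (-2)·(0)) + (0)·((1)·(-2) - 4·(0)) = 8·(28) - (1)·(8) + (0)·(-2) = 216.
  So p(λ) = λ³ - 20λ² + 123λ - 216.
Step 2 — look for an integer root (rational root theorem: any rational root is an integer divisor of 216). Testing λ = 3:
  p(3) = 27 - 180 + 369 - 216 = 0  ✓
  Dividing out (λ - 3): p(λ) = (λ - 3)(λ² - 17λ + 72).
Step 3 — remaining eigenvalues from the quadratic λ² - 17λ + 72 = 0:
  Δ = 17² - 4·72 = 289 - 288 = 1,  λ = (17 ± √1)/2 = (17 ± 1)/2 = 9 or 8.
  Sorted: λ_1 = 9,  λ_2 = 8,  λ_3 = 3  (check: sum = 20 = tr ✓).

Step 4 — unit eigenvector for λ_1 = 9: v spans the null space of (Sigma - λ_1 I), whose rows are
  r_1 = (-1, 1, 0),  r_2 = (1, -5, -2),  r_3 = (0, -2, -1).
  v is orthogonal to every row, so take v ∝ r_1 × r_2 = ((1)·(-2) - (0)·(-5), (0)·(1) - (-1)·(-2), (-1)·(-5) - (1)·(1)) = (-2, -2, 4).
  Rescale (divide by 2; multiply by -1 so the first nonzero entry is positive): u = (1, 1, -2).
  ||u|| = √((1)² + (1)² + (-2)²) = √(6) ≈ 2.4495,  v_1 = u/||u|| ≈ (0.4082, 0.4082, -0.8165) (||v_1|| = 1).

λ_1 = 9,  λ_2 = 8,  λ_3 = 3;  v_1 ≈ (0.4082, 0.4082, -0.8165)


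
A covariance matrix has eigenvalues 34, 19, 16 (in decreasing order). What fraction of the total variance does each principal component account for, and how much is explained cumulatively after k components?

Step 1 — total variance = trace(Sigma) = Σ λ_i = 34 + 19 + 16 = 69.

Step 2 — fraction explained by component i = λ_i / Σ λ:
  PC1: 34/69 = 0.4928
  PC2: 19/69 = 0.2754
  PC3: 16/69 = 0.2319

Step 3 — cumulative fraction after k components = (λ_1 + ... + λ_k) / Σ λ:
  k = 1: 34/69 = 0.4928
  k = 2: (34 + 19)/69 = 53/69 = 0.7681
  k = 3: (34 + 19 + 16)/69 = 69/69 = 1

Summary (fraction, with percent):

explained: PC1 0.4928 (49.28%), PC2 0.2754 (27.54%), PC3 0.2319 (23.19%);  cumulative: 0.4928, 0.7681, 1


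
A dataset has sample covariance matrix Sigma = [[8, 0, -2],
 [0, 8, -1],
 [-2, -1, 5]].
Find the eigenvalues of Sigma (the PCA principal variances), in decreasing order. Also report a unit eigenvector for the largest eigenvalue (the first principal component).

Step 1 — characteristic polynomial p(λ) = det(λI - Sigma) = λ³ - tr·λ² + c_1·λ - det, where tr = trace, c_1 = sum of the principal 2×2 minors, det = det(Sigma):
  tr = 8 + 8 + 5 = 21,
  c_1 = (8·8 - (0)²) + (8·5 - (-2)²) + (8·5 - (-1)²) = 64 + 36 + 39 = 139,
  det = 8·(8·5 - (-1)²) - (0)·((0)·5 - (-1)·(-2)) + (-2)·((0)·(-1) - 8·(-2)) = 8·(39) - (0)·(-2) + (-2)·(16) = 280.
  So p(λ) = λ³ - 21λ² + 139λ - 280.
Step 2 — look for an integer root (rational root theorem: any rational root is an integer divisor of 280). Testing λ = 8:
  p(8) = 512 - 1344 + 1112 - 280 = 0  ✓
  Dividing out (λ - 8): p(λ) = (λ - 8)(λ² - 13λ + 35).
Step 3 — remaining eigenvalues from the quadratic λ² - 13λ + 35 = 0:
  Δ = 13² - 4·35 = 169 - 140 = 29,  λ = (13 ± √29)/2 = (13 ± 5.3852)/2 ≈ 9.1926 or 3.8074.
  Sorted: λ_1 = 9.1926,  λ_2 = 8,  λ_3 = 3.8074  (check: sum = 21 = tr ✓).

Step 4 — unit eigenvector for λ_1 ≈ 9.1926: v spans the null space of (Sigma - λ_1 I), whose rows are
  r_1 = (-1.1926, 0, -2),  r_2 = (0, -1.1926, -1),  r_3 = (-2, -1, -4.1926).
  v is orthogonal to every row, so take v ∝ r_1 × r_2 = ((0)·(-1) - (-2)·(-1.1926), (-2)·(0) - (-1.1926)·(-1), (-1.1926)·(-1.1926) - (0)·(0)) ≈ (-2.3852, -1.1926, 1.4223).
  Rescale (multiply by -1 so the first nonzero entry is positive): u = (2.3852, 1.1926, -1.4223).
  ||u|| = √((2.3852)² + (1.1926)² + (-1.4223)²) = √(9.1341) ≈ 3.0223,  v_1 = u/||u|| ≈ (0.7892, 0.3946, -0.4706) (||v_1|| = 1).

λ_1 = 9.1926,  λ_2 = 8,  λ_3 = 3.8074;  v_1 ≈ (0.7892, 0.3946, -0.4706)


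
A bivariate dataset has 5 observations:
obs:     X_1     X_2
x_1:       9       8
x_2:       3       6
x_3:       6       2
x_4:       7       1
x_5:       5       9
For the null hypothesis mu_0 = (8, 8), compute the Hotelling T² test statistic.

Step 1 — sample mean vector:
  mean(X_1) = (9 + 3 + 6 + 7 + 5) / 5 = 30/5 = 6
  mean(X_2) = (8 + 6 + 2 + 1 + 9) / 5 = 26/5 = 5.2
  x̄ = (6, 5.2),  deviation x̄ - mu_0 = (6, 5.2) - (8, 8) = (-2, -2.8).

Step 2 — sample covariance matrix, S[i,j] = (1/(n-1)) · Σ_k (x_{k,i} - mean_i) · (x_{k,j} - mean_j), divisor n-1 = 4:
  S[X_1,X_1] = ((3)·(3) + (-3)·(-3) + (0)·(0) + (1)·(1) + (-1)·(-1)) / 4 = 20/4 = 5
  S[X_1,X_2] = ((3)·(2.8) + (-3)·(0.8) + (0)·(-3.2) + (1)·(-4.2) + (-1)·(3.8)) / 4 = -2/4 = -0.5
  S[X_2,X_2] = ((2.8)·(2.8) + (0.8)·(0.8) + (-3.2)·(-3.2) + (-4.2)·(-4.2) + (3.8)·(3.8)) / 4 = 50.8/4 = 12.7
  S = [[5, -0.5],
 [-0.5, 12.7]].

Step 3 — invert S. det(S) = 5·12.7 - (-0.5)² = 63.25.
  S^{-1} = (1/det) · [[d, -b], [-b, a]] = [[0.2008, 0.0079],
 [0.0079, 0.0791]].

Step 4 — quadratic form (x̄ - mu_0)^T · S^{-1} · (x̄ - mu_0):
  S^{-1} · (x̄ - mu_0) = (-0.4237, -0.2372),
  (x̄ - mu_0)^T · [...] = (-2)·(-0.4237) + (-2.8)·(-0.2372) = 1.5115.

Step 5 — scale by n: T² = 5 · 1.5115 = 7.5573.

T² ≈ 7.5573


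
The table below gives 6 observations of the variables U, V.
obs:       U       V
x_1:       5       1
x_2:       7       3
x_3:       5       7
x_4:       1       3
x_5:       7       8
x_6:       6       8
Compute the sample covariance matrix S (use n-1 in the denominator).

Step 1 — column means:
  mean(U) = (5 + 7 + 5 + 1 + 7 + 6) / 6 = 31/6 = 5.1667
  mean(V) = (1 + 3 + 7 + 3 + 8 + 8) / 6 = 30/6 = 5

Step 2 — sample covariance S[i,j] = (1/(n-1)) · Σ_k (x_{k,i} - mean_i) · (x_{k,j} - mean_j), with n-1 = 5.
  S[U,U] = ((-0.1667)·(-0.1667) + (1.8333)·(1.8333) + (-0.1667)·(-0.1667) + (-4.1667)·(-4.1667) + (1.8333)·(1.8333) + (0.8333)·(0.8333)) / 5 = 24.8333/5 = 4.9667
  S[U,V] = ((-0.1667)·(-4) + (1.8333)·(-2) + (-0.1667)·(2) + (-4.1667)·(-2) + (1.8333)·(3) + (0.8333)·(3)) / 5 = 13/5 = 2.6
  S[V,V] = ((-4)·(-4) + (-2)·(-2) + (2)·(2) + (-2)·(-2) + (3)·(3) + (3)·(3)) / 5 = 46/5 = 9.2

S is symmetric (S[j,i] = S[i,j]). Assembling:

S = [[4.9667, 2.6],
 [2.6, 9.2]]


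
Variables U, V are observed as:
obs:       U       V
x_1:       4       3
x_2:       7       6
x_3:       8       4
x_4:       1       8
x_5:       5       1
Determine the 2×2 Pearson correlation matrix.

Step 1 — column means:
  mean(U) = (4 + 7 + 8 + 1 + 5) / 5 = 25/5 = 5
  mean(V) = (3 + 6 + 4 + 8 + 1) / 5 = 22/5 = 4.4

Step 2 — sample variances and covariances s[i,j] = (1/(n-1)) · Σ_k (x_{k,i} - mean_i) · (x_{k,j} - mean_j), with n-1 = 4:
  s[U,U] = ((-1)·(-1) + (2)·(2) + (3)·(3) + (-4)·(-4) + (0)·(0)) / 4 = 30/4 = 7.5
  s[U,V] = ((-1)·(-1.4) + (2)·(1.6) + (3)·(-0.4) + (-4)·(3.6) + (0)·(-3.4)) / 4 = -11/4 = -2.75
  s[V,V] = ((-1.4)·(-1.4) + (1.6)·(1.6) + (-0.4)·(-0.4) + (3.6)·(3.6) + (-3.4)·(-3.4)) / 4 = 29.2/4 = 7.3
  Sample standard deviations s_i = √(s[i,i]):
  s(U) = √(7.5) = 2.7386
  s(V) = √(7.3) = 2.7019

Step 3 — r_{ij} = s_{ij} / (s_i · s_j):
  r[U,U] = 1 (diagonal).
  r[U,V] = -2.75 / (2.7386 · 2.7019) = -2.75 / 7.3993 = -0.3717
  r[V,V] = 1 (diagonal).

R is symmetric with unit diagonal. Assembling:

R = [[1, -0.3717],
 [-0.3717, 1]]


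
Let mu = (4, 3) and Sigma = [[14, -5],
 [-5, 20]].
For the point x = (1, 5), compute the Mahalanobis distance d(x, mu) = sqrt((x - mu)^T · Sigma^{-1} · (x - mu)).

Step 1 — centre the observation: (x - mu) = (-3, 2).

Step 2 — invert Sigma. det(Sigma) = 14·20 - (-5)² = 255.
  Sigma^{-1} = (1/det) · [[d, -b], [-b, a]] = [[0.0784, 0.0196],
 [0.0196, 0.0549]].

Step 3 — form the quadratic (x - mu)^T · Sigma^{-1} · (x - mu):
  Sigma^{-1} · (x - mu) = (-0.1961, 0.051).
  (x - mu)^T · [Sigma^{-1} · (x - mu)] = (-3)·(-0.1961) + (2)·(0.051) = 0.6902.

Step 4 — take square root: d = √(0.6902) ≈ 0.8308.

d(x, mu) = √(0.6902) ≈ 0.8308


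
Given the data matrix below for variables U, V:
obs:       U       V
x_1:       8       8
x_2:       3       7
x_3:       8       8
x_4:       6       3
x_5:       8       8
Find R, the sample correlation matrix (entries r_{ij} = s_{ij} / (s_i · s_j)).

Step 1 — column means:
  mean(U) = (8 + 3 + 8 + 6 + 8) / 5 = 33/5 = 6.6
  mean(V) = (8 + 7 + 8 + 3 + 8) / 5 = 34/5 = 6.8

Step 2 — sample variances and covariances s[i,j] = (1/(n-1)) · Σ_k (x_{k,i} - mean_i) · (x_{k,j} - mean_j), with n-1 = 4:
  s[U,U] = ((1.4)·(1.4) + (-3.6)·(-3.6) + (1.4)·(1.4) + (-0.6)·(-0.6) + (1.4)·(1.4)) / 4 = 19.2/4 = 4.8
  s[U,V] = ((1.4)·(1.2) + (-3.6)·(0.2) + (1.4)·(1.2) + (-0.6)·(-3.8) + (1.4)·(1.2)) / 4 = 6.6/4 = 1.65
  s[V,V] = ((1.2)·(1.2) + (0.2)·(0.2) + (1.2)·(1.2) + (-3.8)·(-3.8) + (1.2)·(1.2)) / 4 = 18.8/4 = 4.7
  Sample standard deviations s_i = √(s[i,i]):
  s(U) = √(4.8) = 2.1909
  s(V) = √(4.7) = 2.1679

Step 3 — r_{ij} = s_{ij} / (s_i · s_j):
  r[U,U] = 1 (diagonal).
  r[U,V] = 1.65 / (2.1909 · 2.1679) = 1.65 / 4.7497 = 0.3474
  r[V,V] = 1 (diagonal).

R is symmetric with unit diagonal. Assembling:

R = [[1, 0.3474],
 [0.3474, 1]]


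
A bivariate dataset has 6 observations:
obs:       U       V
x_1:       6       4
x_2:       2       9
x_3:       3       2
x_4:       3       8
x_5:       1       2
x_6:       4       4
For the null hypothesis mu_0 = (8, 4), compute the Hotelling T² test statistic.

Step 1 — sample mean vector:
  mean(U) = (6 + 2 + 3 + 3 + 1 + 4) / 6 = 19/6 = 3.1667
  mean(V) = (4 + 9 + 2 + 8 + 2 + 4) / 6 = 29/6 = 4.8333
  x̄ = (3.1667, 4.8333),  deviation x̄ - mu_0 = (3.1667, 4.8333) - (8, 4) = (-4.8333, 0.8333).

Step 2 — sample covariance matrix, S[i,j] = (1/(n-1)) · Σ_k (x_{k,i} - mean_i) · (x_{k,j} - mean_j), divisor n-1 = 5:
  S[U,U] = ((2.8333)·(2.8333) + (-1.1667)·(-1.1667) + (-0.1667)·(-0.1667) + (-0.1667)·(-0.1667) + (-2.1667)·(-2.1667) + (0.8333)·(0.8333)) / 5 = 14.8333/5 = 2.9667
  S[U,V] = ((2.8333)·(-0.8333) + (-1.1667)·(4.1667) + (-0.1667)·(-2.8333) + (-0.1667)·(3.1667) + (-2.1667)·(-2.8333) + (0.8333)·(-0.8333)) / 5 = -1.8333/5 = -0.3667
  S[V,V] = ((-0.8333)·(-0.8333) + (4.1667)·(4.1667) + (-2.8333)·(-2.8333) + (3.1667)·(3.1667) + (-2.8333)·(-2.8333) + (-0.8333)·(-0.8333)) / 5 = 44.8333/5 = 8.9667
  S = [[2.9667, -0.3667],
 [-0.3667, 8.9667]].

Step 3 — invert S. det(S) = 2.9667·8.9667 - (-0.3667)² = 26.4667.
  S^{-1} = (1/det) · [[d, -b], [-b, a]] = [[0.3388, 0.0139],
 [0.0139, 0.1121]].

Step 4 — quadratic form (x̄ - mu_0)^T · S^{-1} · (x̄ - mu_0):
  S^{-1} · (x̄ - mu_0) = (-1.6259, 0.0264),
  (x̄ - mu_0)^T · [...] = (-4.8333)·(-1.6259) + (0.8333)·(0.0264) = 7.8808.

Step 5 — scale by n: T² = 6 · 7.8808 = 47.2846.

T² ≈ 47.2846


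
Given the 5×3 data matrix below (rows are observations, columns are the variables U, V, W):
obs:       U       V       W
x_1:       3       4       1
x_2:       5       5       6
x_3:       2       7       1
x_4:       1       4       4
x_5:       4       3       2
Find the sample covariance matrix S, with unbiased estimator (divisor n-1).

Step 1 — column means:
  mean(U) = (3 + 5 + 2 + 1 + 4) / 5 = 15/5 = 3
  mean(V) = (4 + 5 + 7 + 4 + 3) / 5 = 23/5 = 4.6
  mean(W) = (1 + 6 + 1 + 4 + 2) / 5 = 14/5 = 2.8

Step 2 — sample covariance S[i,j] = (1/(n-1)) · Σ_k (x_{k,i} - mean_i) · (x_{k,j} - mean_j), with n-1 = 4.
  S[U,U] = ((0)·(0) + (2)·(2) + (-1)·(-1) + (-2)·(-2) + (1)·(1)) / 4 = 10/4 = 2.5
  S[U,V] = ((0)·(-0.6) + (2)·(0.4) + (-1)·(2.4) + (-2)·(-0.6) + (1)·(-1.6)) / 4 = -2/4 = -0.5
  S[U,W] = ((0)·(-1.8) + (2)·(3.2) + (-1)·(-1.8) + (-2)·(1.2) + (1)·(-0.8)) / 4 = 5/4 = 1.25
  S[V,V] = ((-0.6)·(-0.6) + (0.4)·(0.4) + (2.4)·(2.4) + (-0.6)·(-0.6) + (-1.6)·(-1.6)) / 4 = 9.2/4 = 2.3
  S[V,W] = ((-0.6)·(-1.8) + (0.4)·(3.2) + (2.4)·(-1.8) + (-0.6)·(1.2) + (-1.6)·(-0.8)) / 4 = -1.4/4 = -0.35
  S[W,W] = ((-1.8)·(-1.8) + (3.2)·(3.2) + (-1.8)·(-1.8) + (1.2)·(1.2) + (-0.8)·(-0.8)) / 4 = 18.8/4 = 4.7

S is symmetric (S[j,i] = S[i,j]). Assembling:

S = [[2.5, -0.5, 1.25],
 [-0.5, 2.3, -0.35],
 [1.25, -0.35, 4.7]]


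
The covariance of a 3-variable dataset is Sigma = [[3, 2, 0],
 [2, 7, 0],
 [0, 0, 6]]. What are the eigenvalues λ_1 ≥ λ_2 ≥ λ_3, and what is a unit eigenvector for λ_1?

Step 1 — characteristic polynomial p(λ) = det(λI - Sigma) = λ³ - tr·λ² + c_1·λ - det, where tr = trace, c_1 = sum of the principal 2×2 minors, det = det(Sigma):
  tr = 3 + 7 + 6 = 16,
  c_1 = (3·7 - (2)²) + (3·6 - (0)²) + (7·6 - (0)²) = 17 + 18 + 42 = 77,
  det = 3·(7·6 - (0)²) - (2)·((2)·6 - (0)·(0)) + (0)·((2)·(0) - 7·(0)) = 3·(42) - (2)·(12) + (0)·(0) = 102.
  So p(λ) = λ³ - 16λ² + 77λ - 102.
Step 2 — look for an integer root (rational root theorem: any rational root is an integer divisor of 102). Testing λ = 6:
  p(6) = 216 - 576 + 462 - 102 = 0  ✓
  Dividing out (λ - 6): p(λ) = (λ - 6)(λ² - 10λ + 17).
Step 3 — remaining eigenvalues from the quadratic λ² - 10λ + 17 = 0:
  Δ = 10² - 4·17 = 100 - 68 = 32,  λ = (10 ± √32)/2 = (10 ± 5.6569)/2 ≈ 7.8284 or 2.1716.
  Sorted: λ_1 = 7.8284,  λ_2 = 6,  λ_3 = 2.1716  (check: sum = 16 = tr ✓).

Step 4 — unit eigenvector for λ_1 ≈ 7.8284: v spans the null space of (Sigma - λ_1 I), whose rows are
  r_1 = (-4.8284, 2, 0),  r_2 = (2, -0.8284, 0),  r_3 = (0, 0, -1.8284).
  v is orthogonal to every row, so take v ∝ r_1 × r_3 = ((2)·(-1.8284) - (0)·(0), (0)·(0) - (-4.8284)·(-1.8284), (-4.8284)·(0) - (2)·(0)) ≈ (-3.6569, -8.8284, 0).
  Rescale (multiply by -1 so the first nonzero entry is positive): u = (3.6569, 8.8284, 0).
  ||u|| = √((3.6569)² + (8.8284)² + (0)²) = √(91.3137) ≈ 9.5558,  v_1 = u/||u|| ≈ (0.3827, 0.9239, 0) (||v_1|| = 1).

λ_1 = 7.8284,  λ_2 = 6,  λ_3 = 2.1716;  v_1 ≈ (0.3827, 0.9239, 0)
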